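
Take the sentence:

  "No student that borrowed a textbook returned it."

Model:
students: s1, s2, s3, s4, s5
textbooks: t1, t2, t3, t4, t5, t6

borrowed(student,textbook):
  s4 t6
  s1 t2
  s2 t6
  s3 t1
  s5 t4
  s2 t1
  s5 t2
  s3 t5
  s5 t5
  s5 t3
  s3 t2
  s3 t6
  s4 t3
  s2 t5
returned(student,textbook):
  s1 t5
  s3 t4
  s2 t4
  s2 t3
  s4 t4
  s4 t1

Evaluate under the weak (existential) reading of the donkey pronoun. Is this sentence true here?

"it" takes "a textbook" as antecedent — a donkey pronoun bound across the clause boundary.
Truth condition: for no (s,t) with borrowed(s,t) does returned(s,t) hold.
Restrictor pairs — does the scope hold? (s1,t2):fails  (s2,t1):fails  (s2,t5):fails  (s2,t6):fails  (s3,t1):fails  (s3,t2):fails  (s3,t5):fails  (s3,t6):fails  (s4,t3):fails  (s4,t6):fails  (s5,t2):fails  (s5,t3):fails  (s5,t4):fails  (s5,t5):fails
Scope holds for no restrictor pair, so the sentence is true.

True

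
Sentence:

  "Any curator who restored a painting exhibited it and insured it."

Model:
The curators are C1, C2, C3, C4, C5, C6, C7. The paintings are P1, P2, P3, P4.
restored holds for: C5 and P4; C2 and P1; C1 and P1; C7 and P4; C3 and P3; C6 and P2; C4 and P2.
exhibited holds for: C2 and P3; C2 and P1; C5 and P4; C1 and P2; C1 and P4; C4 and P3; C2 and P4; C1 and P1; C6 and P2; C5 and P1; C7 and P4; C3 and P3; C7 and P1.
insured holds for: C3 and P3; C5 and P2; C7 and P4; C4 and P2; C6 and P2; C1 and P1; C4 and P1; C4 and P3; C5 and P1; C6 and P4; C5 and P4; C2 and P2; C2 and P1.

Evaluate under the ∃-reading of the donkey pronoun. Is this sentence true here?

False

"it" takes "a painting" as antecedent — a donkey pronoun bound across the clause boundary.
Weak reading: every curator c with some restored-painting has at least one restored-painting p such that exhibited(c,p) ∧ insured(c,p).
Per curator: C1:✓  C2:✓  C3:✓  C4:✗  C5:✓  C6:✓  C7:✓
C4 has no witness among its restored-paintings.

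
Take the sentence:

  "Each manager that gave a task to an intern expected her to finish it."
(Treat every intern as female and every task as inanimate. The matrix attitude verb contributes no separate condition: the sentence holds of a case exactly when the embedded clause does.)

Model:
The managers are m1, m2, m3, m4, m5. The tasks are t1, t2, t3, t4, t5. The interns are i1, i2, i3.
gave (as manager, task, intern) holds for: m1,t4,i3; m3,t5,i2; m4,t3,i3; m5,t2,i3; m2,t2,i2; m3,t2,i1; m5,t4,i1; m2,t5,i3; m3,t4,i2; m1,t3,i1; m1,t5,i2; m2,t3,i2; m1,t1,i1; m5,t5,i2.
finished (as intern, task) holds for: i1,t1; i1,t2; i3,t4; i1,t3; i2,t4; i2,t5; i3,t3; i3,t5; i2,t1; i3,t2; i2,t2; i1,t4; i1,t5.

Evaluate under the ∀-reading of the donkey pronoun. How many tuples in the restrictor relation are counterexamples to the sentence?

"her" takes "an intern" as antecedent and "it" takes "a task"; both are donkey pronouns co-varying with the restrictor.
Strong reading: for every (m,t,i) with gave(m,t,i), finished(i,t).
Restrictor triples: (m1,t1,i1)→finished(i1,t1) ✓  (m1,t3,i1)→finished(i1,t3) ✓  (m1,t4,i3)→finished(i3,t4) ✓  (m1,t5,i2)→finished(i2,t5) ✓  (m2,t2,i2)→finished(i2,t2) ✓  (m2,t3,i2)→finished(i2,t3) ✗  (m2,t5,i3)→finished(i3,t5) ✓  (m3,t2,i1)→finished(i1,t2) ✓  (m3,t4,i2)→finished(i2,t4) ✓  (m3,t5,i2)→finished(i2,t5) ✓  (m4,t3,i3)→finished(i3,t3) ✓  (m5,t2,i3)→finished(i3,t2) ✓  (m5,t4,i1)→finished(i1,t4) ✓  (m5,t5,i2)→finished(i2,t5) ✓
Counterexamples (restrictor triples failing the scope): 1.

1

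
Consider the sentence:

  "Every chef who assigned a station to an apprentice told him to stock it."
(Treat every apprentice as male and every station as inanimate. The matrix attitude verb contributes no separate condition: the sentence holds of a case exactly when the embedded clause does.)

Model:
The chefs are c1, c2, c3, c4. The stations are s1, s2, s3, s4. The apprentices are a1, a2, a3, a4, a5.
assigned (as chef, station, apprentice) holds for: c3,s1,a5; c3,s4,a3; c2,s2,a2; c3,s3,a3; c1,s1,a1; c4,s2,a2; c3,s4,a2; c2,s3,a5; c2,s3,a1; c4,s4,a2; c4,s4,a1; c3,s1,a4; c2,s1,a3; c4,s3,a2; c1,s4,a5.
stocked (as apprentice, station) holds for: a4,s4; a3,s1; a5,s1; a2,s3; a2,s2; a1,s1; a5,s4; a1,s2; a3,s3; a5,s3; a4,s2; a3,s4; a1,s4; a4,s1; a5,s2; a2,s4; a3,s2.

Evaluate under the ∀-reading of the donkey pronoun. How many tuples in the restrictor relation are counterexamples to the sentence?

"him" takes "an apprentice" as antecedent and "it" takes "a station"; both are donkey pronouns co-varying with the restrictor.
Strong reading: for every (c,s,a) with assigned(c,s,a), stocked(a,s).
Restrictor triples: (c1,s1,a1)→stocked(a1,s1) ✓  (c1,s4,a5)→stocked(a5,s4) ✓  (c2,s1,a3)→stocked(a3,s1) ✓  (c2,s2,a2)→stocked(a2,s2) ✓  (c2,s3,a1)→stocked(a1,s3) ✗  (c2,s3,a5)→stocked(a5,s3) ✓  (c3,s1,a4)→stocked(a4,s1) ✓  (c3,s1,a5)→stocked(a5,s1) ✓  (c3,s3,a3)→stocked(a3,s3) ✓  (c3,s4,a2)→stocked(a2,s4) ✓  (c3,s4,a3)→stocked(a3,s4) ✓  (c4,s2,a2)→stocked(a2,s2) ✓  (c4,s3,a2)→stocked(a2,s3) ✓  (c4,s4,a1)→stocked(a1,s4) ✓  (c4,s4,a2)→stocked(a2,s4) ✓
Counterexamples (restrictor triples failing the scope): 1.

1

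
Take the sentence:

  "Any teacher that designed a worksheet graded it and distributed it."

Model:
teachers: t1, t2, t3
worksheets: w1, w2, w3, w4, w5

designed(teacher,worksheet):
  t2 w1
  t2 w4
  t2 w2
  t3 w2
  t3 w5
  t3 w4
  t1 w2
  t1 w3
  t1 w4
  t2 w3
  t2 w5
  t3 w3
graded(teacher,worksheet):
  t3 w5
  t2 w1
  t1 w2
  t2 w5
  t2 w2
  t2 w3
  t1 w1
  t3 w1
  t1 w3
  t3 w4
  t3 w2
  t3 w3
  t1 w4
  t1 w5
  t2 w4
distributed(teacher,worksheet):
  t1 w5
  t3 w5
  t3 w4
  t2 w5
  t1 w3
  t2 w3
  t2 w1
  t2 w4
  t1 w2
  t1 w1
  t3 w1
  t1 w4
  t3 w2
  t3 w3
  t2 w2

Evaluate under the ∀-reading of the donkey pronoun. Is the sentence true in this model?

True

"it" takes "a worksheet" as antecedent — a donkey pronoun bound across the clause boundary.
Strong reading: for every (t,w) with designed(t,w), graded(t,w) ∧ distributed(t,w).
Restrictor pairs: (t1,w2) ✓  (t1,w3) ✓  (t1,w4) ✓  (t2,w1) ✓  (t2,w2) ✓  (t2,w3) ✓  (t2,w4) ✓  (t2,w5) ✓  (t3,w2) ✓  (t3,w3) ✓  (t3,w4) ✓  (t3,w5) ✓
Every restrictor pair satisfies the scope.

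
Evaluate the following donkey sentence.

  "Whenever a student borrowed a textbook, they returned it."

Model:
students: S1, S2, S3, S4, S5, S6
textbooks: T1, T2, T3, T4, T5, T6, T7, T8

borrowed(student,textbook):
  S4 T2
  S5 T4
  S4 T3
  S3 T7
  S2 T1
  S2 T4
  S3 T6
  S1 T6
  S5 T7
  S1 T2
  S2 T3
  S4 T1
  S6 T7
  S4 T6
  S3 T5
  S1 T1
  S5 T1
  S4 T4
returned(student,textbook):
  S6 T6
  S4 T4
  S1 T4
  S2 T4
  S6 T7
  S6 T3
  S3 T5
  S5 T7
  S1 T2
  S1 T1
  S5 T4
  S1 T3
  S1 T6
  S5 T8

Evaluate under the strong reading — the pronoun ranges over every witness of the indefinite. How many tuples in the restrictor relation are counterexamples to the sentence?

9

"it" takes "a textbook" as antecedent — a donkey pronoun bound across the clause boundary.
Strong reading: for every (s,t) with borrowed(s,t), returned(s,t).
Restrictor pairs: (S1,T1) ✓  (S1,T2) ✓  (S1,T6) ✓  (S2,T1) ✗  (S2,T3) ✗  (S2,T4) ✓  (S3,T5) ✓  (S3,T6) ✗  (S3,T7) ✗  (S4,T1) ✗  (S4,T2) ✗  (S4,T3) ✗  (S4,T4) ✓  (S4,T6) ✗  (S5,T1) ✗  (S5,T4) ✓  (S5,T7) ✓  (S6,T7) ✓
Counterexamples (restrictor pairs failing the scope): 9.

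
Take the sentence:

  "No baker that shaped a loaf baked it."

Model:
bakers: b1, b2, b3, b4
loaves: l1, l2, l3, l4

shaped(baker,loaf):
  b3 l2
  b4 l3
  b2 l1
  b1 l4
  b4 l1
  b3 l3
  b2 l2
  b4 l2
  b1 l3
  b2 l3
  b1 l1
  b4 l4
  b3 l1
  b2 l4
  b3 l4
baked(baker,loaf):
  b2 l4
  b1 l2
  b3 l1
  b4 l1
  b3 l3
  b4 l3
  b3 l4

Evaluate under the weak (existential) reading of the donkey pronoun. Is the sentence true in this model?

"it" takes "a loaf" as antecedent — a donkey pronoun bound across the clause boundary.
Truth condition: for no (b,l) with shaped(b,l) does baked(b,l) hold.
Restrictor pairs — does the scope hold? (b1,l1):fails  (b1,l3):fails  (b1,l4):fails  (b2,l1):fails  (b2,l2):fails  (b2,l3):fails  (b2,l4):holds  (b3,l1):holds  (b3,l2):fails  (b3,l3):holds  (b3,l4):holds  (b4,l1):holds  (b4,l2):fails  (b4,l3):holds  (b4,l4):fails
Scope holds for 6 pair(s), so the sentence is false.

False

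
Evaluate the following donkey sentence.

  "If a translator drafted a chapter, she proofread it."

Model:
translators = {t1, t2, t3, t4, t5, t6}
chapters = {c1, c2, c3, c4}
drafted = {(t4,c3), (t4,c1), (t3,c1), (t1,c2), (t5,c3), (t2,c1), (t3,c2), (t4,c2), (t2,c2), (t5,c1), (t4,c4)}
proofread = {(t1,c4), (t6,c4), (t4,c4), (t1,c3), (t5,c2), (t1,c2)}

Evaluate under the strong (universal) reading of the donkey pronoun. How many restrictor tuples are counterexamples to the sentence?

"it" takes "a chapter" as antecedent — a donkey pronoun bound across the clause boundary.
Strong reading: for every (t,c) with drafted(t,c), proofread(t,c).
Restrictor pairs: (t1,c2) ✓  (t2,c1) ✗  (t2,c2) ✗  (t3,c1) ✗  (t3,c2) ✗  (t4,c1) ✗  (t4,c2) ✗  (t4,c3) ✗  (t4,c4) ✓  (t5,c1) ✗  (t5,c3) ✗
Counterexamples (restrictor pairs failing the scope): 9.

9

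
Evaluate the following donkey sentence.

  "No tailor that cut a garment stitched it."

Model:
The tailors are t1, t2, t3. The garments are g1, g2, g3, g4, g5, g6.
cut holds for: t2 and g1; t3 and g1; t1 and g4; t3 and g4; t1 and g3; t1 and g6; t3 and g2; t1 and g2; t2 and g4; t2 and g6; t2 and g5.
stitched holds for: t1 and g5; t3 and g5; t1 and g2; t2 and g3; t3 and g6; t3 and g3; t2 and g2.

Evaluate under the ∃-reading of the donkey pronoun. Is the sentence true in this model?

"it" takes "a garment" as antecedent — a donkey pronoun bound across the clause boundary.
Truth condition: for no (t,g) with cut(t,g) does stitched(t,g) hold.
Restrictor pairs — does the scope hold? (t1,g2):holds  (t1,g3):fails  (t1,g4):fails  (t1,g6):fails  (t2,g1):fails  (t2,g4):fails  (t2,g5):fails  (t2,g6):fails  (t3,g1):fails  (t3,g2):fails  (t3,g4):fails
Scope holds for 1 pair(s), so the sentence is false.

False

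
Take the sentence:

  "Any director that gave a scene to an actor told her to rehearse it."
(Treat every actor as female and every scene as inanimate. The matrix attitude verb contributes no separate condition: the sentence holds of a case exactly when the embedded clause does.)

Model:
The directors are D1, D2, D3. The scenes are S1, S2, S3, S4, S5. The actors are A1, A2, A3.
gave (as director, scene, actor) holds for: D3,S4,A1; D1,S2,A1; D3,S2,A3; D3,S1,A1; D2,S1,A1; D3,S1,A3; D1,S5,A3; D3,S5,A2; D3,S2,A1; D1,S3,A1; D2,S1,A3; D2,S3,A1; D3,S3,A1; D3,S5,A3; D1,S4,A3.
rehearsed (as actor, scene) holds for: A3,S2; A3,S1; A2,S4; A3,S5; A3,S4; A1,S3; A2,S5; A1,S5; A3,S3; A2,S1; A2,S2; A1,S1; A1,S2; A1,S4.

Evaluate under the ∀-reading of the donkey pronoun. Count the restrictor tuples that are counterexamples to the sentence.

"her" takes "an actor" as antecedent and "it" takes "a scene"; both are donkey pronouns co-varying with the restrictor.
Strong reading: for every (d,s,a) with gave(d,s,a), rehearsed(a,s).
Restrictor triples: (D1,S2,A1)→rehearsed(A1,S2) ✓  (D1,S3,A1)→rehearsed(A1,S3) ✓  (D1,S4,A3)→rehearsed(A3,S4) ✓  (D1,S5,A3)→rehearsed(A3,S5) ✓  (D2,S1,A1)→rehearsed(A1,S1) ✓  (D2,S1,A3)→rehearsed(A3,S1) ✓  (D2,S3,A1)→rehearsed(A1,S3) ✓  (D3,S1,A1)→rehearsed(A1,S1) ✓  (D3,S1,A3)→rehearsed(A3,S1) ✓  (D3,S2,A1)→rehearsed(A1,S2) ✓  (D3,S2,A3)→rehearsed(A3,S2) ✓  (D3,S3,A1)→rehearsed(A1,S3) ✓  (D3,S4,A1)→rehearsed(A1,S4) ✓  (D3,S5,A2)→rehearsed(A2,S5) ✓  (D3,S5,A3)→rehearsed(A3,S5) ✓
Counterexamples (restrictor triples failing the scope): 0.

0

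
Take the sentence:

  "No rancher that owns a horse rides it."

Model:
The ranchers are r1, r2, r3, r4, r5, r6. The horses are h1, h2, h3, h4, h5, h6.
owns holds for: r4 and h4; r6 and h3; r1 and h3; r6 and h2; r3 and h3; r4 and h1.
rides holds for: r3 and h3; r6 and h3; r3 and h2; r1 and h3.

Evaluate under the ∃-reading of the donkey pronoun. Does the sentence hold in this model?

"it" takes "a horse" as antecedent — a donkey pronoun bound across the clause boundary.
Truth condition: for no (r,h) with owns(r,h) does rides(r,h) hold.
Restrictor pairs — does the scope hold? (r1,h3):holds  (r3,h3):holds  (r4,h1):fails  (r4,h4):fails  (r6,h2):fails  (r6,h3):holds
Scope holds for 3 pair(s), so the sentence is false.

False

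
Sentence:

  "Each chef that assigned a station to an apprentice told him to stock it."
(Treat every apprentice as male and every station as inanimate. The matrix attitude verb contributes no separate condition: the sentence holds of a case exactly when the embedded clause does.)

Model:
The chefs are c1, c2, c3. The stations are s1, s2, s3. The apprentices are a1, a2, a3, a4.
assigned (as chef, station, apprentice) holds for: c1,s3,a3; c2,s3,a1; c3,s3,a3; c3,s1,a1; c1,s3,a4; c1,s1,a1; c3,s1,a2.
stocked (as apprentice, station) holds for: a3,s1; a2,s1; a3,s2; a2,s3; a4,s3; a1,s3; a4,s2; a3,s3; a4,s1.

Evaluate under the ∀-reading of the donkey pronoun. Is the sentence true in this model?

"him" takes "an apprentice" as antecedent and "it" takes "a station"; both are donkey pronouns co-varying with the restrictor.
Strong reading: for every (c,s,a) with assigned(c,s,a), stocked(a,s).
Restrictor triples: (c1,s1,a1)→stocked(a1,s1) ✗  (c1,s3,a3)→stocked(a3,s3) ✓  (c1,s3,a4)→stocked(a4,s3) ✓  (c2,s3,a1)→stocked(a1,s3) ✓  (c3,s1,a1)→stocked(a1,s1) ✗  (c3,s1,a2)→stocked(a2,s1) ✓  (c3,s3,a3)→stocked(a3,s3) ✓
Counterexample: (c1,s1,a1) — stocked(a1,s1) does not hold.

False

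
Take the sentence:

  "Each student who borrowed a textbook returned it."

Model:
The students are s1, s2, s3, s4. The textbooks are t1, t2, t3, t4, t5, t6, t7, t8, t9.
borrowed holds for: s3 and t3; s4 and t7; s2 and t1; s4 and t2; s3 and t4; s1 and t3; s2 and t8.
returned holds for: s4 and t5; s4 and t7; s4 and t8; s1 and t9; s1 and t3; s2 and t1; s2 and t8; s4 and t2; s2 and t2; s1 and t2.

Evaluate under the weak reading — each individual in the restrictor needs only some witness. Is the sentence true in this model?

False

"it" takes "a textbook" as antecedent — a donkey pronoun bound across the clause boundary.
Weak reading: every student s with some borrowed-textbook has at least one borrowed-textbook t such that returned(s,t).
Per student: s1:✓  s2:✓  s3:✗  s4:✓
s3 has no witness among its borrowed-textbooks.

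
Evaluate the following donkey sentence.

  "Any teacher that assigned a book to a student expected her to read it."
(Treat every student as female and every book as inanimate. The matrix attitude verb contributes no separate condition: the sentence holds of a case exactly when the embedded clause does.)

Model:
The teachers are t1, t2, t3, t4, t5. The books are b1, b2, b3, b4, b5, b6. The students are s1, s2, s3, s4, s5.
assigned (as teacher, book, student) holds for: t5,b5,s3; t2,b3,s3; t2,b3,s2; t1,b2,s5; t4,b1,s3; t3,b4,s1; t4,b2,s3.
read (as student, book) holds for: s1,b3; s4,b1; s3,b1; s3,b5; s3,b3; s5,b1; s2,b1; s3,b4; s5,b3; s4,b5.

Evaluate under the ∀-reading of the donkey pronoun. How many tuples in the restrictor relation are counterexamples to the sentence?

"her" takes "a student" as antecedent and "it" takes "a book"; both are donkey pronouns co-varying with the restrictor.
Strong reading: for every (t,b,s) with assigned(t,b,s), read(s,b).
Restrictor triples: (t1,b2,s5)→read(s5,b2) ✗  (t2,b3,s2)→read(s2,b3) ✗  (t2,b3,s3)→read(s3,b3) ✓  (t3,b4,s1)→read(s1,b4) ✗  (t4,b1,s3)→read(s3,b1) ✓  (t4,b2,s3)→read(s3,b2) ✗  (t5,b5,s3)→read(s3,b5) ✓
Counterexamples (restrictor triples failing the scope): 4.

4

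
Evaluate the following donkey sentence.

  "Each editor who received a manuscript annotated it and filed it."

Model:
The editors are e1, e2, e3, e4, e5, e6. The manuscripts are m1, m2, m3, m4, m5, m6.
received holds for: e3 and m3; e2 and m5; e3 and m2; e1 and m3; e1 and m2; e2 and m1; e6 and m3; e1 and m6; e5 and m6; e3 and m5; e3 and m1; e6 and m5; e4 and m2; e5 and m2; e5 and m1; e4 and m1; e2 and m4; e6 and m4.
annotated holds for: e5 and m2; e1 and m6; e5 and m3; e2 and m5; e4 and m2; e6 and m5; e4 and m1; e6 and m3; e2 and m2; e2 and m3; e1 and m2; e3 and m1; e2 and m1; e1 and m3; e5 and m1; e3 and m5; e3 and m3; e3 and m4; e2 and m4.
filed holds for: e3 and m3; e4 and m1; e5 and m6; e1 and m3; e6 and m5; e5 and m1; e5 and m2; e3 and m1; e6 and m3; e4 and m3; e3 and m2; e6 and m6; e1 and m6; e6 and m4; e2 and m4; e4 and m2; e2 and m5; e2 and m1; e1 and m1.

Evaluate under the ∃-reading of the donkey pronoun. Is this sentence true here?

"it" takes "a manuscript" as antecedent — a donkey pronoun bound across the clause boundary.
Weak reading: every editor e with some received-manuscript has at least one received-manuscript m such that annotated(e,m) ∧ filed(e,m).
Per editor: e1:✓  e2:✓  e3:✓  e4:✓  e5:✓  e6:✓
Every editor in the restrictor has a witness.

True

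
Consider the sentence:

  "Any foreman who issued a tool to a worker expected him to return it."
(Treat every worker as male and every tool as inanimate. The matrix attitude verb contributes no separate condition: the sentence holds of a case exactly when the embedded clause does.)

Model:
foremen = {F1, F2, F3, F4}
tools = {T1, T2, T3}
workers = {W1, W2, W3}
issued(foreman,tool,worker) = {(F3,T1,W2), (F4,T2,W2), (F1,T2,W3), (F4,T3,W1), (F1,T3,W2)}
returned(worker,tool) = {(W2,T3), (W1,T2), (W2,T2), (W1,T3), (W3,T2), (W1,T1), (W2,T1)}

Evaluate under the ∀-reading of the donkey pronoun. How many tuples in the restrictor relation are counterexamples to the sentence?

0

"him" takes "a worker" as antecedent and "it" takes "a tool"; both are donkey pronouns co-varying with the restrictor.
Strong reading: for every (f,t,w) with issued(f,t,w), returned(w,t).
Restrictor triples: (F1,T2,W3)→returned(W3,T2) ✓  (F1,T3,W2)→returned(W2,T3) ✓  (F3,T1,W2)→returned(W2,T1) ✓  (F4,T2,W2)→returned(W2,T2) ✓  (F4,T3,W1)→returned(W1,T3) ✓
Counterexamples (restrictor triples failing the scope): 0.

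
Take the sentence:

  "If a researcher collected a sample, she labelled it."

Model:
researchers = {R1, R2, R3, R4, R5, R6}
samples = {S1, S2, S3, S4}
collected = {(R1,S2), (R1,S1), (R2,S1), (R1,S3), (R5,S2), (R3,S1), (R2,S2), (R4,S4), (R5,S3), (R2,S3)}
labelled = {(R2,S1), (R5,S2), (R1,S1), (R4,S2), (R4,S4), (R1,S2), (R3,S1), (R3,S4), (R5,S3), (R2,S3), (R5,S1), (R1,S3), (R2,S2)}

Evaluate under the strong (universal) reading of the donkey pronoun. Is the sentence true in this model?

"it" takes "a sample" as antecedent — a donkey pronoun bound across the clause boundary.
Strong reading: for every (r,s) with collected(r,s), labelled(r,s).
Restrictor pairs: (R1,S1) ✓  (R1,S2) ✓  (R1,S3) ✓  (R2,S1) ✓  (R2,S2) ✓  (R2,S3) ✓  (R3,S1) ✓  (R4,S4) ✓  (R5,S2) ✓  (R5,S3) ✓
Every restrictor pair satisfies the scope.

True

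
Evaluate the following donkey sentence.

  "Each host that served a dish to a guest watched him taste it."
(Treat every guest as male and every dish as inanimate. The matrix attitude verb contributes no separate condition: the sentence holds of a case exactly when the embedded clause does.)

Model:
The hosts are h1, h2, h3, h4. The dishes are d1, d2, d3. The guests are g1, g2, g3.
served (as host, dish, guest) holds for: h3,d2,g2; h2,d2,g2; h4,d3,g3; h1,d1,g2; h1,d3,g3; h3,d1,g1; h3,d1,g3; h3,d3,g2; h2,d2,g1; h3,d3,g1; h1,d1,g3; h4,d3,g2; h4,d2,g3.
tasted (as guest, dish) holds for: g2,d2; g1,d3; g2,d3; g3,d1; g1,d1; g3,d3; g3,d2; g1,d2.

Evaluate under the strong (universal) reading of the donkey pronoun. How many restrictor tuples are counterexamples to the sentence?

"him" takes "a guest" as antecedent and "it" takes "a dish"; both are donkey pronouns co-varying with the restrictor.
Strong reading: for every (h,d,g) with served(h,d,g), tasted(g,d).
Restrictor triples: (h1,d1,g2)→tasted(g2,d1) ✗  (h1,d1,g3)→tasted(g3,d1) ✓  (h1,d3,g3)→tasted(g3,d3) ✓  (h2,d2,g1)→tasted(g1,d2) ✓  (h2,d2,g2)→tasted(g2,d2) ✓  (h3,d1,g1)→tasted(g1,d1) ✓  (h3,d1,g3)→tasted(g3,d1) ✓  (h3,d2,g2)→tasted(g2,d2) ✓  (h3,d3,g1)→tasted(g1,d3) ✓  (h3,d3,g2)→tasted(g2,d3) ✓  (h4,d2,g3)→tasted(g3,d2) ✓  (h4,d3,g2)→tasted(g2,d3) ✓  (h4,d3,g3)→tasted(g3,d3) ✓
Counterexamples (restrictor triples failing the scope): 1.

1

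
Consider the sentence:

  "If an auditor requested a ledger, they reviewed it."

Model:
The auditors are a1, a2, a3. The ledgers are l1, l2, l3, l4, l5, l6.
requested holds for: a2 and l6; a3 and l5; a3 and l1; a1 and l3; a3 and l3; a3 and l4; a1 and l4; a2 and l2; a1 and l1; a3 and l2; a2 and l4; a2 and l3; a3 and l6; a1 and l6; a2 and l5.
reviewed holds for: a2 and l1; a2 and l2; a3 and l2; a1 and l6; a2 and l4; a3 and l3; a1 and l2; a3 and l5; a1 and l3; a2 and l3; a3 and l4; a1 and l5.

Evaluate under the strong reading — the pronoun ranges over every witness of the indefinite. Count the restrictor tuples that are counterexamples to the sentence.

"it" takes "a ledger" as antecedent — a donkey pronoun bound across the clause boundary.
Strong reading: for every (a,l) with requested(a,l), reviewed(a,l).
Restrictor pairs: (a1,l1) ✗  (a1,l3) ✓  (a1,l4) ✗  (a1,l6) ✓  (a2,l2) ✓  (a2,l3) ✓  (a2,l4) ✓  (a2,l5) ✗  (a2,l6) ✗  (a3,l1) ✗  (a3,l2) ✓  (a3,l3) ✓  (a3,l4) ✓  (a3,l5) ✓  (a3,l6) ✗
Counterexamples (restrictor pairs failing the scope): 6.

6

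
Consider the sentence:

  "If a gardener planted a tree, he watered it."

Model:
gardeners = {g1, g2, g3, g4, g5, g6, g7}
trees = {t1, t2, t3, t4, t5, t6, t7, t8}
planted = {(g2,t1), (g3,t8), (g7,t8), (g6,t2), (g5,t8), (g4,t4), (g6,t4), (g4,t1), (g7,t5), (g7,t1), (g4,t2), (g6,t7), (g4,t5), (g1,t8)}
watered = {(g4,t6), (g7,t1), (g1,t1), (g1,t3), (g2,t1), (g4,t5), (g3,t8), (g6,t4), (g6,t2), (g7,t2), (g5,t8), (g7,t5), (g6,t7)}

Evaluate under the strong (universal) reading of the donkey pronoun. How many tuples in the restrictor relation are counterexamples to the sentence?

"it" takes "a tree" as antecedent — a donkey pronoun bound across the clause boundary.
Strong reading: for every (g,t) with planted(g,t), watered(g,t).
Restrictor pairs: (g1,t8) ✗  (g2,t1) ✓  (g3,t8) ✓  (g4,t1) ✗  (g4,t2) ✗  (g4,t4) ✗  (g4,t5) ✓  (g5,t8) ✓  (g6,t2) ✓  (g6,t4) ✓  (g6,t7) ✓  (g7,t1) ✓  (g7,t5) ✓  (g7,t8) ✗
Counterexamples (restrictor pairs failing the scope): 5.

5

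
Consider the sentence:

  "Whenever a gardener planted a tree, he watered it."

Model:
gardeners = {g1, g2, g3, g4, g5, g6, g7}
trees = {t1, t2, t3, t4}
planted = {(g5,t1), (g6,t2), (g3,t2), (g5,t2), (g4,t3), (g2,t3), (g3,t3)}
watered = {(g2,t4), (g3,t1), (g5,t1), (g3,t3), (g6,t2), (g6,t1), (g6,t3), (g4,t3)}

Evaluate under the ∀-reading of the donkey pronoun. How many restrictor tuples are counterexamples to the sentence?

"it" takes "a tree" as antecedent — a donkey pronoun bound across the clause boundary.
Strong reading: for every (g,t) with planted(g,t), watered(g,t).
Restrictor pairs: (g2,t3) ✗  (g3,t2) ✗  (g3,t3) ✓  (g4,t3) ✓  (g5,t1) ✓  (g5,t2) ✗  (g6,t2) ✓
Counterexamples (restrictor pairs failing the scope): 3.

3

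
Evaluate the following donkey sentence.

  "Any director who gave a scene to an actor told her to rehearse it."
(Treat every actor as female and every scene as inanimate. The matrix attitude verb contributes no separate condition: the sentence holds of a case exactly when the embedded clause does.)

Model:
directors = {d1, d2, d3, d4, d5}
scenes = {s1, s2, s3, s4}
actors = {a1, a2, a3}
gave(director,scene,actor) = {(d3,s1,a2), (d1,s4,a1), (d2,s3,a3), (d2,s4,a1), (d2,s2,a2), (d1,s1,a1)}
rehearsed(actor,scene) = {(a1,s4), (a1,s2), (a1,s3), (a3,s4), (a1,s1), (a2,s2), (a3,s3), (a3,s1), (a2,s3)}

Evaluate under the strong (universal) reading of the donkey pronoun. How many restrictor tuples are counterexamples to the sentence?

1

"her" takes "an actor" as antecedent and "it" takes "a scene"; both are donkey pronouns co-varying with the restrictor.
Strong reading: for every (d,s,a) with gave(d,s,a), rehearsed(a,s).
Restrictor triples: (d1,s1,a1)→rehearsed(a1,s1) ✓  (d1,s4,a1)→rehearsed(a1,s4) ✓  (d2,s2,a2)→rehearsed(a2,s2) ✓  (d2,s3,a3)→rehearsed(a3,s3) ✓  (d2,s4,a1)→rehearsed(a1,s4) ✓  (d3,s1,a2)→rehearsed(a2,s1) ✗
Counterexamples (restrictor triples failing the scope): 1.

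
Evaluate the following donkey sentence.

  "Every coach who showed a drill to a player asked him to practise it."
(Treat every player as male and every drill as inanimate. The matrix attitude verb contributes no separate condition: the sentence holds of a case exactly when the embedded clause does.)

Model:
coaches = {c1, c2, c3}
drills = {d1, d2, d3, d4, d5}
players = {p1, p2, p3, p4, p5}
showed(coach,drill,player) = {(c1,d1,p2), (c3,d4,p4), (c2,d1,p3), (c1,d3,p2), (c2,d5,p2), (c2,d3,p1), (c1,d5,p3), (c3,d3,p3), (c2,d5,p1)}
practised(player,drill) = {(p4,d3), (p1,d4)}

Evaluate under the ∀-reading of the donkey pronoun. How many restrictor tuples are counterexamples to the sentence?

9

"him" takes "a player" as antecedent and "it" takes "a drill"; both are donkey pronouns co-varying with the restrictor.
Strong reading: for every (c,d,p) with showed(c,d,p), practised(p,d).
Restrictor triples: (c1,d1,p2)→practised(p2,d1) ✗  (c1,d3,p2)→practised(p2,d3) ✗  (c1,d5,p3)→practised(p3,d5) ✗  (c2,d1,p3)→practised(p3,d1) ✗  (c2,d3,p1)→practised(p1,d3) ✗  (c2,d5,p1)→practised(p1,d5) ✗  (c2,d5,p2)→practised(p2,d5) ✗  (c3,d3,p3)→practised(p3,d3) ✗  (c3,d4,p4)→practised(p4,d4) ✗
Counterexamples (restrictor triples failing the scope): 9.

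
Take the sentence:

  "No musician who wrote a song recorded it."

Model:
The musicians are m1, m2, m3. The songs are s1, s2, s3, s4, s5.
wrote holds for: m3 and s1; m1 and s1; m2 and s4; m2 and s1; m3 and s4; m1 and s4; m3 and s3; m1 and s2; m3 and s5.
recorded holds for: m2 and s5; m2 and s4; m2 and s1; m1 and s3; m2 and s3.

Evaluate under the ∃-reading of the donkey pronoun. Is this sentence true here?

False

"it" takes "a song" as antecedent — a donkey pronoun bound across the clause boundary.
Truth condition: for no (m,s) with wrote(m,s) does recorded(m,s) hold.
Restrictor pairs — does the scope hold? (m1,s1):fails  (m1,s2):fails  (m1,s4):fails  (m2,s1):holds  (m2,s4):holds  (m3,s1):fails  (m3,s3):fails  (m3,s4):fails  (m3,s5):fails
Scope holds for 2 pair(s), so the sentence is false.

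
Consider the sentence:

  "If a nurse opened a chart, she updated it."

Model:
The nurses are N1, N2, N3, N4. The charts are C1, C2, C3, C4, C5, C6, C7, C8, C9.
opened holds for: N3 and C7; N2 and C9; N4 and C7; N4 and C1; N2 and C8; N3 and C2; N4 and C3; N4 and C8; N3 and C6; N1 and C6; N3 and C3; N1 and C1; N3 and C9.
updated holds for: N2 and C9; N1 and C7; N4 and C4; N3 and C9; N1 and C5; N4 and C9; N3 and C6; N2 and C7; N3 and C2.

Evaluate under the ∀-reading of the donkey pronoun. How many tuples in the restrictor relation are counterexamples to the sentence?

"it" takes "a chart" as antecedent — a donkey pronoun bound across the clause boundary.
Strong reading: for every (n,c) with opened(n,c), updated(n,c).
Restrictor pairs: (N1,C1) ✗  (N1,C6) ✗  (N2,C8) ✗  (N2,C9) ✓  (N3,C2) ✓  (N3,C3) ✗  (N3,C6) ✓  (N3,C7) ✗  (N3,C9) ✓  (N4,C1) ✗  (N4,C3) ✗  (N4,C7) ✗  (N4,C8) ✗
Counterexamples (restrictor pairs failing the scope): 9.

9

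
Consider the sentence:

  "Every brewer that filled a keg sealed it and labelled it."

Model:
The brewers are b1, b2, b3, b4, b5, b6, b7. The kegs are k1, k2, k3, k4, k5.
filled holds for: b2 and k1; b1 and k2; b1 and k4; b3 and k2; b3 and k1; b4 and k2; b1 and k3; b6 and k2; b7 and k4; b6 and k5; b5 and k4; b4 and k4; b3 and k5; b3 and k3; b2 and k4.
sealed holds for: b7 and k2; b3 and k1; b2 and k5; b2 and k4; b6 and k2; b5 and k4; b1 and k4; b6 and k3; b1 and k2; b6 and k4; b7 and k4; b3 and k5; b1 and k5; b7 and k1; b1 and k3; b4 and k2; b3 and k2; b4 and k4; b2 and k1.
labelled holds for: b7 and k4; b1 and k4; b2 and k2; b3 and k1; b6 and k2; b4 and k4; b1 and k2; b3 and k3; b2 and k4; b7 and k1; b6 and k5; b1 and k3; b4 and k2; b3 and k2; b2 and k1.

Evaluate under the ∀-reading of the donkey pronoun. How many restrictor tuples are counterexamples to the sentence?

"it" takes "a keg" as antecedent — a donkey pronoun bound across the clause boundary.
Strong reading: for every (b,k) with filled(b,k), sealed(b,k) ∧ labelled(b,k).
Restrictor pairs: (b1,k2) ✓  (b1,k3) ✓  (b1,k4) ✓  (b2,k1) ✓  (b2,k4) ✓  (b3,k1) ✓  (b3,k2) ✓  (b3,k3) ✗  (b3,k5) ✗  (b4,k2) ✓  (b4,k4) ✓  (b5,k4) ✗  (b6,k2) ✓  (b6,k5) ✗  (b7,k4) ✓
Counterexamples (restrictor pairs failing the scope): 4.

4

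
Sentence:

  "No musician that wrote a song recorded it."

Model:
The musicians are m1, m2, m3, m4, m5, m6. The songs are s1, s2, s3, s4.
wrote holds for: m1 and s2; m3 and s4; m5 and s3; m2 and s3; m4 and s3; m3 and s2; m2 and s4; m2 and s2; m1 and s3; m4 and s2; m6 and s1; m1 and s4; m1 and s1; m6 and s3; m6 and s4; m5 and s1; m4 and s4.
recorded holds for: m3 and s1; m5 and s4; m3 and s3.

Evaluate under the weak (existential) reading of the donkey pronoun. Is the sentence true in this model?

"it" takes "a song" as antecedent — a donkey pronoun bound across the clause boundary.
Truth condition: for no (m,s) with wrote(m,s) does recorded(m,s) hold.
Restrictor pairs — does the scope hold? (m1,s1):fails  (m1,s2):fails  (m1,s3):fails  (m1,s4):fails  (m2,s2):fails  (m2,s3):fails  (m2,s4):fails  (m3,s2):fails  (m3,s4):fails  (m4,s2):fails  (m4,s3):fails  (m4,s4):fails  (m5,s1):fails  (m5,s3):fails  (m6,s1):fails  (m6,s3):fails  (m6,s4):fails
Scope holds for no restrictor pair, so the sentence is true.

True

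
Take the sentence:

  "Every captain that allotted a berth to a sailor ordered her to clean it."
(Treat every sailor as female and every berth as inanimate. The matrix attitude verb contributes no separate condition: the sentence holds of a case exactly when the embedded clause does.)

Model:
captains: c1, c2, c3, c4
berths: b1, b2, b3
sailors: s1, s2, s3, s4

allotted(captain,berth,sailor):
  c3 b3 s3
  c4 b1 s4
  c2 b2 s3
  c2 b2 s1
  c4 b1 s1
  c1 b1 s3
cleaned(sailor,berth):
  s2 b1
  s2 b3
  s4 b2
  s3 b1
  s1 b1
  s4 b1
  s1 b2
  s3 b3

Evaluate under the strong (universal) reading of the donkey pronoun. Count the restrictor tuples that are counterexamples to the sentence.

"her" takes "a sailor" as antecedent and "it" takes "a berth"; both are donkey pronouns co-varying with the restrictor.
Strong reading: for every (c,b,s) with allotted(c,b,s), cleaned(s,b).
Restrictor triples: (c1,b1,s3)→cleaned(s3,b1) ✓  (c2,b2,s1)→cleaned(s1,b2) ✓  (c2,b2,s3)→cleaned(s3,b2) ✗  (c3,b3,s3)→cleaned(s3,b3) ✓  (c4,b1,s1)→cleaned(s1,b1) ✓  (c4,b1,s4)→cleaned(s4,b1) ✓
Counterexamples (restrictor triples failing the scope): 1.

1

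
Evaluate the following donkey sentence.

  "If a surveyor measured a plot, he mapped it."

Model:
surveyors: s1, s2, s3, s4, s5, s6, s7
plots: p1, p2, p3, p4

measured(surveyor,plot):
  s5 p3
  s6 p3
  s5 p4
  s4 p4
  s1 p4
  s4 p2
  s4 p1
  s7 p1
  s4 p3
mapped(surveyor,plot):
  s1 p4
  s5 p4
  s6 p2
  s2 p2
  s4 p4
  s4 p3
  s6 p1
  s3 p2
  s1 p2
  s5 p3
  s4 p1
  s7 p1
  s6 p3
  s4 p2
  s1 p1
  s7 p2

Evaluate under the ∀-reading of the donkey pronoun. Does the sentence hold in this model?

"it" takes "a plot" as antecedent — a donkey pronoun bound across the clause boundary.
Strong reading: for every (s,p) with measured(s,p), mapped(s,p).
Restrictor pairs: (s1,p4) ✓  (s4,p1) ✓  (s4,p2) ✓  (s4,p3) ✓  (s4,p4) ✓  (s5,p3) ✓  (s5,p4) ✓  (s6,p3) ✓  (s7,p1) ✓
Every restrictor pair satisfies the scope.

True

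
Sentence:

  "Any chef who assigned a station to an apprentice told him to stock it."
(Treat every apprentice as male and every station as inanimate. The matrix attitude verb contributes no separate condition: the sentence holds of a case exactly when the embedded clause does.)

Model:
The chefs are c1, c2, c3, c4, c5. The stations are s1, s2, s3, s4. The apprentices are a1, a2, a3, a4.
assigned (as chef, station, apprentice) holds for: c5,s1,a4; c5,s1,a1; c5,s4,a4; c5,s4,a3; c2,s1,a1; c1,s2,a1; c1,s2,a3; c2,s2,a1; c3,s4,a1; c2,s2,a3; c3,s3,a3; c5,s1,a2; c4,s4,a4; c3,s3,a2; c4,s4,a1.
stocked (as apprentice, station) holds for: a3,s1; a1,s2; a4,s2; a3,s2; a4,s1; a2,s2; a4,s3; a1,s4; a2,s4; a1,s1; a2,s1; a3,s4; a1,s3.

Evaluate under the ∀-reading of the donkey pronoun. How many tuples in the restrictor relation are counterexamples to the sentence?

4

"him" takes "an apprentice" as antecedent and "it" takes "a station"; both are donkey pronouns co-varying with the restrictor.
Strong reading: for every (c,s,a) with assigned(c,s,a), stocked(a,s).
Restrictor triples: (c1,s2,a1)→stocked(a1,s2) ✓  (c1,s2,a3)→stocked(a3,s2) ✓  (c2,s1,a1)→stocked(a1,s1) ✓  (c2,s2,a1)→stocked(a1,s2) ✓  (c2,s2,a3)→stocked(a3,s2) ✓  (c3,s3,a2)→stocked(a2,s3) ✗  (c3,s3,a3)→stocked(a3,s3) ✗  (c3,s4,a1)→stocked(a1,s4) ✓  (c4,s4,a1)→stocked(a1,s4) ✓  (c4,s4,a4)→stocked(a4,s4) ✗  (c5,s1,a1)→stocked(a1,s1) ✓  (c5,s1,a2)→stocked(a2,s1) ✓  (c5,s1,a4)→stocked(a4,s1) ✓  (c5,s4,a3)→stocked(a3,s4) ✓  (c5,s4,a4)→stocked(a4,s4) ✗
Counterexamples (restrictor triples failing the scope): 4.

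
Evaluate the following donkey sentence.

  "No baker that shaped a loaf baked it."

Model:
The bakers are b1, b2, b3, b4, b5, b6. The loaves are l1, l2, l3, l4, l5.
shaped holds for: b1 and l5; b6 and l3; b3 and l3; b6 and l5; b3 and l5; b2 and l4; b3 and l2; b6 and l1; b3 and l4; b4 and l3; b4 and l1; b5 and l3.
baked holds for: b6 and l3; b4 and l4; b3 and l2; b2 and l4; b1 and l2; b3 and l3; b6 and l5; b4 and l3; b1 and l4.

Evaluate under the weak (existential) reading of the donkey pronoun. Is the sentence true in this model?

"it" takes "a loaf" as antecedent — a donkey pronoun bound across the clause boundary.
Truth condition: for no (b,l) with shaped(b,l) does baked(b,l) hold.
Restrictor pairs — does the scope hold? (b1,l5):fails  (b2,l4):holds  (b3,l2):holds  (b3,l3):holds  (b3,l4):fails  (b3,l5):fails  (b4,l1):fails  (b4,l3):holds  (b5,l3):fails  (b6,l1):fails  (b6,l3):holds  (b6,l5):holds
Scope holds for 6 pair(s), so the sentence is false.

False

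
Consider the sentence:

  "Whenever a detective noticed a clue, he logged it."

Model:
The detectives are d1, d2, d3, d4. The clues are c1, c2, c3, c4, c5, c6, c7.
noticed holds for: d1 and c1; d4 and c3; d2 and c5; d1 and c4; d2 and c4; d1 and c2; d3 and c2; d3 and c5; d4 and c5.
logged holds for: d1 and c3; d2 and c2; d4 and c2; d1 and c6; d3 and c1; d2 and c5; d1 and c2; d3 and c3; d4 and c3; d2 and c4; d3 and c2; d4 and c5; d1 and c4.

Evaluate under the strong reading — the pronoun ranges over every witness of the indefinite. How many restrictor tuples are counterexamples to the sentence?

"it" takes "a clue" as antecedent — a donkey pronoun bound across the clause boundary.
Strong reading: for every (d,c) with noticed(d,c), logged(d,c).
Restrictor pairs: (d1,c1) ✗  (d1,c2) ✓  (d1,c4) ✓  (d2,c4) ✓  (d2,c5) ✓  (d3,c2) ✓  (d3,c5) ✗  (d4,c3) ✓  (d4,c5) ✓
Counterexamples (restrictor pairs failing the scope): 2.

2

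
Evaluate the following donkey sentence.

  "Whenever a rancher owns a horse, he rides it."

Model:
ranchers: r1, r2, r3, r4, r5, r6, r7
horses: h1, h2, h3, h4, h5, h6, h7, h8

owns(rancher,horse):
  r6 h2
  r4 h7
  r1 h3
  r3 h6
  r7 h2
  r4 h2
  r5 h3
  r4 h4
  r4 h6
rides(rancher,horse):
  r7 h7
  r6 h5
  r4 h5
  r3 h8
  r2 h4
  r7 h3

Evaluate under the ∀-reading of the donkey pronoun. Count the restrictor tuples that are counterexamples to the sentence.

"it" takes "a horse" as antecedent — a donkey pronoun bound across the clause boundary.
Strong reading: for every (r,h) with owns(r,h), rides(r,h).
Restrictor pairs: (r1,h3) ✗  (r3,h6) ✗  (r4,h2) ✗  (r4,h4) ✗  (r4,h6) ✗  (r4,h7) ✗  (r5,h3) ✗  (r6,h2) ✗  (r7,h2) ✗
Counterexamples (restrictor pairs failing the scope): 9.

9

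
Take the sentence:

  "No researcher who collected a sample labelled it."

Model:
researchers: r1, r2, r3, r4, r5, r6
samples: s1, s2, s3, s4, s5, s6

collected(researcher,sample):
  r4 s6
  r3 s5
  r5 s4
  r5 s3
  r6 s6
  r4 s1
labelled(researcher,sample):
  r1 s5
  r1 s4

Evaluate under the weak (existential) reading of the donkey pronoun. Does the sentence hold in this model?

True

"it" takes "a sample" as antecedent — a donkey pronoun bound across the clause boundary.
Truth condition: for no (r,s) with collected(r,s) does labelled(r,s) hold.
Restrictor pairs — does the scope hold? (r3,s5):fails  (r4,s1):fails  (r4,s6):fails  (r5,s3):fails  (r5,s4):fails  (r6,s6):fails
Scope holds for no restrictor pair, so the sentence is true.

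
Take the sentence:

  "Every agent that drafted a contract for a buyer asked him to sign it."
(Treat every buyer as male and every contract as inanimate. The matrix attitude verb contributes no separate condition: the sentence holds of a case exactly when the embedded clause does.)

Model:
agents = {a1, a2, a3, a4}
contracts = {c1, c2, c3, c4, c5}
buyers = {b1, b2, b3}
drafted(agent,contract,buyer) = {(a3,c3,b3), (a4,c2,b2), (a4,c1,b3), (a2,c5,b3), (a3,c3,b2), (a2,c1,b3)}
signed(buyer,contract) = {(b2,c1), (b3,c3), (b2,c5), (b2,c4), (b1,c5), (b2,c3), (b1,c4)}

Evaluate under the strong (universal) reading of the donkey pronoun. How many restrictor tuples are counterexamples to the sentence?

"him" takes "a buyer" as antecedent and "it" takes "a contract"; both are donkey pronouns co-varying with the restrictor.
Strong reading: for every (a,c,b) with drafted(a,c,b), signed(b,c).
Restrictor triples: (a2,c1,b3)→signed(b3,c1) ✗  (a2,c5,b3)→signed(b3,c5) ✗  (a3,c3,b2)→signed(b2,c3) ✓  (a3,c3,b3)→signed(b3,c3) ✓  (a4,c1,b3)→signed(b3,c1) ✗  (a4,c2,b2)→signed(b2,c2) ✗
Counterexamples (restrictor triples failing the scope): 4.

4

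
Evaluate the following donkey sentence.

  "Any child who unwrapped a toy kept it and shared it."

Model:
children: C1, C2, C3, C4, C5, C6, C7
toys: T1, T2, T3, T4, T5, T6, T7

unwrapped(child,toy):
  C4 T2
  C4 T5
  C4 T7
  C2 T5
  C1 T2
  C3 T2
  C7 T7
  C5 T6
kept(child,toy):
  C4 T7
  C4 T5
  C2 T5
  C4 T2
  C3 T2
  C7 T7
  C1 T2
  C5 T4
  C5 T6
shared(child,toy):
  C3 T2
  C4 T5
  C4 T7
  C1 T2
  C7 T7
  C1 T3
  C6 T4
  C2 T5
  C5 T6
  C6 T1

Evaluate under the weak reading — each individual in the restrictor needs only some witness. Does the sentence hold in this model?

True

"it" takes "a toy" as antecedent — a donkey pronoun bound across the clause boundary.
Weak reading: every child c with some unwrapped-toy has at least one unwrapped-toy t such that kept(c,t) ∧ shared(c,t).
Per child: C1:✓  C2:✓  C3:✓  C4:✓  C5:✓  C7:✓
Every child in the restrictor has a witness.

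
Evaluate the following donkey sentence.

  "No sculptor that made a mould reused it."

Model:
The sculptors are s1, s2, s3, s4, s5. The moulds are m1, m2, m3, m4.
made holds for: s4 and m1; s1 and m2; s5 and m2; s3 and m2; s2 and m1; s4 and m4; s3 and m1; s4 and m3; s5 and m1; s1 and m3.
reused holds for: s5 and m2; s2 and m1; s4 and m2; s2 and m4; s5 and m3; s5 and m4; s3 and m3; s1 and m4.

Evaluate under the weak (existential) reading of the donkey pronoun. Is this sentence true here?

False

"it" takes "a mould" as antecedent — a donkey pronoun bound across the clause boundary.
Truth condition: for no (s,m) with made(s,m) does reused(s,m) hold.
Restrictor pairs — does the scope hold? (s1,m2):fails  (s1,m3):fails  (s2,m1):holds  (s3,m1):fails  (s3,m2):fails  (s4,m1):fails  (s4,m3):fails  (s4,m4):fails  (s5,m1):fails  (s5,m2):holds
Scope holds for 2 pair(s), so the sentence is false.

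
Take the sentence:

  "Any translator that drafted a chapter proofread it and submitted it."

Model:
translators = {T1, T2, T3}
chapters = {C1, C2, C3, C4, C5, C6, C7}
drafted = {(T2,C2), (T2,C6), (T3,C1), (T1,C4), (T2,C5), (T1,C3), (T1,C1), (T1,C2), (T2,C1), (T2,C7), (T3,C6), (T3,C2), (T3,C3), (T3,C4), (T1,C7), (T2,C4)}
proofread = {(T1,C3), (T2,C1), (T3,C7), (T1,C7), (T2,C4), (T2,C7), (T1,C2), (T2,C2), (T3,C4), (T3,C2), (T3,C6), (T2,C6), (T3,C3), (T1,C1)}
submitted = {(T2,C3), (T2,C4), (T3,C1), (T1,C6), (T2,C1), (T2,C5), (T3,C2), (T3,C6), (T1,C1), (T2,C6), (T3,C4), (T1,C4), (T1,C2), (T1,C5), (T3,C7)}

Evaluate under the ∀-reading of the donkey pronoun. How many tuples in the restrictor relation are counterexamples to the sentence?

8

"it" takes "a chapter" as antecedent — a donkey pronoun bound across the clause boundary.
Strong reading: for every (t,c) with drafted(t,c), proofread(t,c) ∧ submitted(t,c).
Restrictor pairs: (T1,C1) ✓  (T1,C2) ✓  (T1,C3) ✗  (T1,C4) ✗  (T1,C7) ✗  (T2,C1) ✓  (T2,C2) ✗  (T2,C4) ✓  (T2,C5) ✗  (T2,C6) ✓  (T2,C7) ✗  (T3,C1) ✗  (T3,C2) ✓  (T3,C3) ✗  (T3,C4) ✓  (T3,C6) ✓
Counterexamples (restrictor pairs failing the scope): 8.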